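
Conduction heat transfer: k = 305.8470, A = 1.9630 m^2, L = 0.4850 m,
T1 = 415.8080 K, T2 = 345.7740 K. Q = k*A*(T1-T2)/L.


dT = 70.0340 K
Q = 305.8470 * 1.9630 * 70.0340 / 0.4850 = 86694.5342 W

86694.5342 W


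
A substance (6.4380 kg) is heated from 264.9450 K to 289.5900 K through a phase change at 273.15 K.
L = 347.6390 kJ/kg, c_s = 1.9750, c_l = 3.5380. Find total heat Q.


Q1 (sensible, solid) = 6.4380 * 1.9750 * 8.2050 = 104.3270 kJ
Q2 (latent) = 6.4380 * 347.6390 = 2238.0999 kJ
Q3 (sensible, liquid) = 6.4380 * 3.5380 * 16.4400 = 374.4645 kJ
Q_total = 2716.8913 kJ

2716.8913 kJ


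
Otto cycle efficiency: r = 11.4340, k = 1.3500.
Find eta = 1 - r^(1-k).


r^(k-1) = 2.3462
eta = 1 - 1/2.3462 = 0.5738 = 57.3783%

57.3783%


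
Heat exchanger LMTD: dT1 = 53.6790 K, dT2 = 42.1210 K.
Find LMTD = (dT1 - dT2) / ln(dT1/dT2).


dT1/dT2 = 1.2744
ln(dT1/dT2) = 0.2425
LMTD = 11.5580 / 0.2425 = 47.6667 K

47.6667 K


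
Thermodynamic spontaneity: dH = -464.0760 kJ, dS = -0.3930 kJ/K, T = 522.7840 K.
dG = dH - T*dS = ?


T*dS = 522.7840 * -0.3930 = -205.4541 kJ
dG = -464.0760 + 205.4541 = -258.6219 kJ (spontaneous)

dG = -258.6219 kJ, spontaneous


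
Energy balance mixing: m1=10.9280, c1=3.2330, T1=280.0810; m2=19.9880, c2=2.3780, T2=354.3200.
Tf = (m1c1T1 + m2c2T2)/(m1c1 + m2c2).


num = 26736.6728
den = 82.8617
Tf = 322.6663 K

322.6663 K


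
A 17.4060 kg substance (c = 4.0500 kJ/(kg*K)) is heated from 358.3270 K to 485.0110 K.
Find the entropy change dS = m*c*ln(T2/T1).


T2/T1 = 1.3535
ln(T2/T1) = 0.3027
dS = 17.4060 * 4.0500 * 0.3027 = 21.3404 kJ/K

21.3404 kJ/K


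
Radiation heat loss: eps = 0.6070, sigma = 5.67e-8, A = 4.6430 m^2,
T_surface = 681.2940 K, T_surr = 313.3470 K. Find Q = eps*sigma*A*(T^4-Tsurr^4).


T^4 = 2.1545e+11
Tsurr^4 = 9.6406e+09
Q = 0.6070 * 5.67e-8 * 4.6430 * 2.0581e+11 = 32887.2153 W

32887.2153 W


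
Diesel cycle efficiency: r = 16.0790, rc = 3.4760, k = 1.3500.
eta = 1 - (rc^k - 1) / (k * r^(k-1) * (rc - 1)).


r^(k-1) = 2.6436
rc^k = 5.3760
eta = 0.5048 = 50.4778%

50.4778%


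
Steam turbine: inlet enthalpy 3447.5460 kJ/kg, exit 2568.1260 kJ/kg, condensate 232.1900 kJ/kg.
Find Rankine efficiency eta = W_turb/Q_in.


W = 879.4200 kJ/kg
Q_in = 3215.3560 kJ/kg
eta = 0.2735 = 27.3506%

eta = 27.3506%


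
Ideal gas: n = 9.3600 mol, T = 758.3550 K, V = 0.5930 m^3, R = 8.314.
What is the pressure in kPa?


P = nRT/V = 9.3600 * 8.314 * 758.3550 / 0.5930
= 59014.4581 / 0.5930 = 99518.4791 Pa = 99.5185 kPa

99.5185 kPa


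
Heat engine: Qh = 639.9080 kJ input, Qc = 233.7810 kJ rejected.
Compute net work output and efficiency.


W = 639.9080 - 233.7810 = 406.1270 kJ
eta = 406.1270 / 639.9080 = 0.6347 = 63.4665%

W = 406.1270 kJ, eta = 63.4665%


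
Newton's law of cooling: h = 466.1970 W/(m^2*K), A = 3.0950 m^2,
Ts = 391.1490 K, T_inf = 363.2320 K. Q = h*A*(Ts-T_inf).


dT = 27.9170 K
Q = 466.1970 * 3.0950 * 27.9170 = 40280.8730 W

40280.8730 W


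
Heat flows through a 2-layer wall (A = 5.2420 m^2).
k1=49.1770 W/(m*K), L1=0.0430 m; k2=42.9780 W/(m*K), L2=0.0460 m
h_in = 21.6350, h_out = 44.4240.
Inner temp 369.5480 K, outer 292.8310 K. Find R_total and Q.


R_conv_in = 1/(21.6350*5.2420) = 0.0088
R_1 = 0.0430/(49.1770*5.2420) = 0.0002
R_2 = 0.0460/(42.9780*5.2420) = 0.0002
R_conv_out = 1/(44.4240*5.2420) = 0.0043
R_total = 0.0135 K/W
Q = 76.7170 / 0.0135 = 5690.0204 W

R_total = 0.0135 K/W, Q = 5690.0204 W


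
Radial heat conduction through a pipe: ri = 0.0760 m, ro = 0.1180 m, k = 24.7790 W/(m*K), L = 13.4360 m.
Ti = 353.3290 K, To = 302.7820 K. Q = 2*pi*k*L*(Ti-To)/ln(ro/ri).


dT = 50.5470 K
ln(ro/ri) = 0.4400
Q = 2*pi*24.7790*13.4360*50.5470 / 0.4400 = 240339.1022 W

240339.1022 W


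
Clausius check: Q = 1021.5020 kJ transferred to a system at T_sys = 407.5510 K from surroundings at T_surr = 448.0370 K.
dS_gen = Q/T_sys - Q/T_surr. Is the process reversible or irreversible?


dS_sys = 1021.5020/407.5510 = 2.5064 kJ/K
dS_surr = -1021.5020/448.0370 = -2.2800 kJ/K
dS_gen = 2.5064 - 2.2800 = 0.2265 kJ/K (irreversible)

dS_gen = 0.2265 kJ/K, irreversible


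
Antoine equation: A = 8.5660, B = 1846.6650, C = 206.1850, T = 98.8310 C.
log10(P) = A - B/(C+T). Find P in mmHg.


C+T = 305.0160
B/(C+T) = 6.0543
log10(P) = 8.5660 - 6.0543 = 2.5117
P = 10^2.5117 = 324.8466 mmHg

324.8466 mmHg


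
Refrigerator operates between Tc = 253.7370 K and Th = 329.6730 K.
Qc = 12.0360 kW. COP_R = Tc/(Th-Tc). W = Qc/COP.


COP = 253.7370 / 75.9360 = 3.3415
W = 12.0360 / 3.3415 = 3.6020 kW

COP = 3.3415, W = 3.6020 kW


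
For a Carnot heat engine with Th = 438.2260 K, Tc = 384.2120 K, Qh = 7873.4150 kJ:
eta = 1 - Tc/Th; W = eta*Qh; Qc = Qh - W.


eta = 1 - 384.2120/438.2260 = 0.1233
W = 0.1233 * 7873.4150 = 970.4459 kJ
Qc = 7873.4150 - 970.4459 = 6902.9691 kJ

eta = 12.3256%, W = 970.4459 kJ, Qc = 6902.9691 kJ


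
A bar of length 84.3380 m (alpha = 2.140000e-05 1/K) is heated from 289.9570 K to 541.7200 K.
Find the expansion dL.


dT = 251.7630 K
dL = 2.140000e-05 * 84.3380 * 251.7630 = 0.454390 m
L_final = 84.792390 m

dL = 0.454390 m


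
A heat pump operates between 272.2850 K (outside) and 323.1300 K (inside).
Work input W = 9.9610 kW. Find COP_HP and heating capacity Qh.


COP = 323.1300 / 50.8450 = 6.3552
Qh = 6.3552 * 9.9610 = 63.3041 kW

COP = 6.3552, Qh = 63.3041 kW


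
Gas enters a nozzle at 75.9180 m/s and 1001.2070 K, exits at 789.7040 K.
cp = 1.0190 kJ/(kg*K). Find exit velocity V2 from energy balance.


dT = 211.5030 K
2*cp*1000*dT = 431043.1140
V1^2 = 5763.5427
V2 = sqrt(436806.6567) = 660.9135 m/s

660.9135 m/s


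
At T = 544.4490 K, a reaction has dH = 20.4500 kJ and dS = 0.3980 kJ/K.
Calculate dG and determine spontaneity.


T*dS = 544.4490 * 0.3980 = 216.6907 kJ
dG = 20.4500 - 216.6907 = -196.2407 kJ (spontaneous)

dG = -196.2407 kJ, spontaneous


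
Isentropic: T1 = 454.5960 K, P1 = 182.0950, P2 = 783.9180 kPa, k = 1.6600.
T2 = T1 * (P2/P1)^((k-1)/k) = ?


(k-1)/k = 0.3976
(P2/P1)^exp = 1.7867
T2 = 454.5960 * 1.7867 = 812.2449 K

812.2449 K


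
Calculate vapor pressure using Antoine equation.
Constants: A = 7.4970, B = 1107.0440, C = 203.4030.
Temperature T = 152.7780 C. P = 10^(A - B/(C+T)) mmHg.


C+T = 356.1810
B/(C+T) = 3.1081
log10(P) = 7.4970 - 3.1081 = 4.3889
P = 10^4.3889 = 24485.3368 mmHg

24485.3368 mmHg


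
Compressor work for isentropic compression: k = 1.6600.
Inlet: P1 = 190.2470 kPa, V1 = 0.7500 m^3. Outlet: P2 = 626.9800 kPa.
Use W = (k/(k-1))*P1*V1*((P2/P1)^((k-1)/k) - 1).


(k-1)/k = 0.3976
(P2/P1)^exp = 1.6067
W = 2.5152 * 190.2470 * 0.7500 * (1.6067 - 1) = 217.7182 kJ

217.7182 kJ


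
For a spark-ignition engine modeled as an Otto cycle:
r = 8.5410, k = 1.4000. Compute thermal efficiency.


r^(k-1) = 2.3583
eta = 1 - 1/2.3583 = 0.5760 = 57.5970%

57.5970%


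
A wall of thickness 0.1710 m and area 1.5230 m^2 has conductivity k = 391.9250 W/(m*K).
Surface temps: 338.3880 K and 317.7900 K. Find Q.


dT = 20.5980 K
Q = 391.9250 * 1.5230 * 20.5980 / 0.1710 = 71900.4840 W

71900.4840 W


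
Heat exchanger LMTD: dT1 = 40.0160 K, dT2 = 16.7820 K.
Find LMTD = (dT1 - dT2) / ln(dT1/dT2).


dT1/dT2 = 2.3845
ln(dT1/dT2) = 0.8690
LMTD = 23.2340 / 0.8690 = 26.7373 K

26.7373 K


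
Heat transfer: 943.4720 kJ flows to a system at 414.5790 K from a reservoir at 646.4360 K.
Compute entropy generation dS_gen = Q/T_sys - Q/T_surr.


dS_sys = 943.4720/414.5790 = 2.2757 kJ/K
dS_surr = -943.4720/646.4360 = -1.4595 kJ/K
dS_gen = 2.2757 - 1.4595 = 0.8162 kJ/K (irreversible)

dS_gen = 0.8162 kJ/K, irreversible


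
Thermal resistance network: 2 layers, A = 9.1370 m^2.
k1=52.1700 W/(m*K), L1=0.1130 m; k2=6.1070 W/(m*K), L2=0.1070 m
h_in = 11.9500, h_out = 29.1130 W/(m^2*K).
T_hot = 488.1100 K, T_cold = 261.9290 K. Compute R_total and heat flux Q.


R_conv_in = 1/(11.9500*9.1370) = 0.0092
R_1 = 0.1130/(52.1700*9.1370) = 0.0002
R_2 = 0.1070/(6.1070*9.1370) = 0.0019
R_conv_out = 1/(29.1130*9.1370) = 0.0038
R_total = 0.0151 K/W
Q = 226.1810 / 0.0151 = 15006.1635 W

R_total = 0.0151 K/W, Q = 15006.1635 W


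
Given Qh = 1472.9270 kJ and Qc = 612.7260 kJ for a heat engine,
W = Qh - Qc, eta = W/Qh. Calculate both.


W = 1472.9270 - 612.7260 = 860.2010 kJ
eta = 860.2010 / 1472.9270 = 0.5840 = 58.4008%

W = 860.2010 kJ, eta = 58.4008%


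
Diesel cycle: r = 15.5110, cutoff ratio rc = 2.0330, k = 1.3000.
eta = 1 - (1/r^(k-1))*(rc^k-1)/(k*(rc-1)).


r^(k-1) = 2.2761
rc^k = 2.5152
eta = 0.5043 = 50.4271%

50.4271%


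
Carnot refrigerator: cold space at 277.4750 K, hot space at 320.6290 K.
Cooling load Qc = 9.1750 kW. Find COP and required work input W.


COP = 277.4750 / 43.1540 = 6.4299
W = 9.1750 / 6.4299 = 1.4269 kW

COP = 6.4299, W = 1.4269 kW


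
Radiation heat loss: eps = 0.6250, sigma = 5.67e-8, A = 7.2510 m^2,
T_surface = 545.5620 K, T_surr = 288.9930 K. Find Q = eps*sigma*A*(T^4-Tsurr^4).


T^4 = 8.8588e+10
Tsurr^4 = 6.9751e+09
Q = 0.6250 * 5.67e-8 * 7.2510 * 8.1613e+10 = 20971.1176 W

20971.1176 W


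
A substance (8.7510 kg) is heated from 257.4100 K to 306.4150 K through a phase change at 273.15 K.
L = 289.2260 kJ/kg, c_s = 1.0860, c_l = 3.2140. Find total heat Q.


Q1 (sensible, solid) = 8.7510 * 1.0860 * 15.7400 = 149.5864 kJ
Q2 (latent) = 8.7510 * 289.2260 = 2531.0167 kJ
Q3 (sensible, liquid) = 8.7510 * 3.2140 * 33.2650 = 935.6019 kJ
Q_total = 3616.2050 kJ

3616.2050 kJ


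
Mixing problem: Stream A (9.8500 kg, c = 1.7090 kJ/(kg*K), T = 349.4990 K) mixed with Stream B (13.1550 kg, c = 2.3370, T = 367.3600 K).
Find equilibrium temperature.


num = 17177.1787
den = 47.5769
Tf = 361.0404 K

361.0404 K


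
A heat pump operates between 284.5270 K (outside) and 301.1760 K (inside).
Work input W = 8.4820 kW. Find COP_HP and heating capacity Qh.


COP = 301.1760 / 16.6490 = 18.0897
Qh = 18.0897 * 8.4820 = 153.4371 kW

COP = 18.0897, Qh = 153.4371 kW


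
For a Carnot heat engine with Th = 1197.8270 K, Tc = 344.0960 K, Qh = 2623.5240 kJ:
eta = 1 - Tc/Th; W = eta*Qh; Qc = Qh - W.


eta = 1 - 344.0960/1197.8270 = 0.7127
W = 0.7127 * 2623.5240 = 1869.8725 kJ
Qc = 2623.5240 - 1869.8725 = 753.6515 kJ

eta = 71.2733%, W = 1869.8725 kJ, Qc = 753.6515 kJ


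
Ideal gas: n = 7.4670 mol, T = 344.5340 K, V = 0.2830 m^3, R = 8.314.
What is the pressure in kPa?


P = nRT/V = 7.4670 * 8.314 * 344.5340 / 0.2830
= 21388.8905 / 0.2830 = 75579.1185 Pa = 75.5791 kPa

75.5791 kPa


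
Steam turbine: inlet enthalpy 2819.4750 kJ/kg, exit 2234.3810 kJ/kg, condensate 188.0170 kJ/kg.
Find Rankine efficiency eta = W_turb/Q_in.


W = 585.0940 kJ/kg
Q_in = 2631.4580 kJ/kg
eta = 0.2223 = 22.2346%

eta = 22.2346%


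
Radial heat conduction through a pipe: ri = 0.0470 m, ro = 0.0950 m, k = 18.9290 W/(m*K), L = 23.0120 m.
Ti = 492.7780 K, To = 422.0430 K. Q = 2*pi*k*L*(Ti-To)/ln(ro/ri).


dT = 70.7350 K
ln(ro/ri) = 0.7037
Q = 2*pi*18.9290*23.0120*70.7350 / 0.7037 = 275100.0287 W

275100.0287 W


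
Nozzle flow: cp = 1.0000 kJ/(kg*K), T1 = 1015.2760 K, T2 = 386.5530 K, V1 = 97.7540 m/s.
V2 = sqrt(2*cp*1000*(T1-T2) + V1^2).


dT = 628.7230 K
2*cp*1000*dT = 1257446.0000
V1^2 = 9555.8445
V2 = sqrt(1267001.8445) = 1125.6118 m/s

1125.6118 m/s


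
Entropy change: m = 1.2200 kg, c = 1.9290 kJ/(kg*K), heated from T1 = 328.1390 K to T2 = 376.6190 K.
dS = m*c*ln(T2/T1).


T2/T1 = 1.1477
ln(T2/T1) = 0.1378
dS = 1.2200 * 1.9290 * 0.1378 = 0.3243 kJ/K

0.3243 kJ/K


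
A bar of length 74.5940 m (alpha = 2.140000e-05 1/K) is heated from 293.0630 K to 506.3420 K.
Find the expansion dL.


dT = 213.2790 K
dL = 2.140000e-05 * 74.5940 * 213.2790 = 0.340460 m
L_final = 74.934460 m

dL = 0.340460 m


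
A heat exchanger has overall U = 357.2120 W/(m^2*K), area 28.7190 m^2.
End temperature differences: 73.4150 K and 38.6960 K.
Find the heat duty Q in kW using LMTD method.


LMTD = 54.2152 K
Q = 357.2120 * 28.7190 * 54.2152 = 556181.6256 W = 556.1816 kW

556.1816 kW


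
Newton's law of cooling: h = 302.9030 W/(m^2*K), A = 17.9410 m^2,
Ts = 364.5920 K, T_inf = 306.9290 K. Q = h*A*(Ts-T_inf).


dT = 57.6630 K
Q = 302.9030 * 17.9410 * 57.6630 = 313362.8110 W

313362.8110 W


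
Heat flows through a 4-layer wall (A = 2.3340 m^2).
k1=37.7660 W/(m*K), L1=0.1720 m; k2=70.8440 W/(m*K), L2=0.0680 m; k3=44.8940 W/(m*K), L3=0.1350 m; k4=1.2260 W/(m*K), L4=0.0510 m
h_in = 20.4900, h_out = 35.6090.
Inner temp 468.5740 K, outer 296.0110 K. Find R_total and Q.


R_conv_in = 1/(20.4900*2.3340) = 0.0209
R_1 = 0.1720/(37.7660*2.3340) = 0.0020
R_2 = 0.0680/(70.8440*2.3340) = 0.0004
R_3 = 0.1350/(44.8940*2.3340) = 0.0013
R_4 = 0.0510/(1.2260*2.3340) = 0.0178
R_conv_out = 1/(35.6090*2.3340) = 0.0120
R_total = 0.0544 K/W
Q = 172.5630 / 0.0544 = 3171.1779 W

R_total = 0.0544 K/W, Q = 3171.1779 W


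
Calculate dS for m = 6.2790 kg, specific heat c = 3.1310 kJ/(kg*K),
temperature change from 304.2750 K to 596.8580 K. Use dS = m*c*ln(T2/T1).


T2/T1 = 1.9616
ln(T2/T1) = 0.6737
dS = 6.2790 * 3.1310 * 0.6737 = 13.2456 kJ/K

13.2456 kJ/K


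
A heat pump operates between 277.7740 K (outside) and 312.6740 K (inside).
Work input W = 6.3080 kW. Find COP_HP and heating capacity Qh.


COP = 312.6740 / 34.9000 = 8.9591
Qh = 8.9591 * 6.3080 = 56.5143 kW

COP = 8.9591, Qh = 56.5143 kW


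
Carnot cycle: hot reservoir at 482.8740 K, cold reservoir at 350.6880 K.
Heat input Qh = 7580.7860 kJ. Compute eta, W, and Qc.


eta = 1 - 350.6880/482.8740 = 0.2737
W = 0.2737 * 7580.7860 = 2075.2283 kJ
Qc = 7580.7860 - 2075.2283 = 5505.5577 kJ

eta = 27.3748%, W = 2075.2283 kJ, Qc = 5505.5577 kJ


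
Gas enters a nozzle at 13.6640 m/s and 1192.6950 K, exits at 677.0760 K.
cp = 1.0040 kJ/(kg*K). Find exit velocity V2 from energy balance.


dT = 515.6190 K
2*cp*1000*dT = 1035362.9520
V1^2 = 186.7049
V2 = sqrt(1035549.6569) = 1017.6196 m/s

1017.6196 m/s


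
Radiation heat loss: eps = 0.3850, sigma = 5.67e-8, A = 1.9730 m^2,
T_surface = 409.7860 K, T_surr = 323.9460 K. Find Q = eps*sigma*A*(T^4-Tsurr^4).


T^4 = 2.8199e+10
Tsurr^4 = 1.1013e+10
Q = 0.3850 * 5.67e-8 * 1.9730 * 1.7186e+10 = 740.1961 W

740.1961 W


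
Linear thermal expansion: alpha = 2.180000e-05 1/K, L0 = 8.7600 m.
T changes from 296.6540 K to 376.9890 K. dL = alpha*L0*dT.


dT = 80.3350 K
dL = 2.180000e-05 * 8.7600 * 80.3350 = 0.015341 m
L_final = 8.775341 m

dL = 0.015341 m


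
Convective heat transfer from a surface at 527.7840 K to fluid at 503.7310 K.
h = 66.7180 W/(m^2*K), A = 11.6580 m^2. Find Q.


dT = 24.0530 K
Q = 66.7180 * 11.6580 * 24.0530 = 18708.3860 W

18708.3860 W


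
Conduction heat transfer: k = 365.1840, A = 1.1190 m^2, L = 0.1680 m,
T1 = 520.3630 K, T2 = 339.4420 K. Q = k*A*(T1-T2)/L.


dT = 180.9210 K
Q = 365.1840 * 1.1190 * 180.9210 / 0.1680 = 440069.7592 W

440069.7592 W


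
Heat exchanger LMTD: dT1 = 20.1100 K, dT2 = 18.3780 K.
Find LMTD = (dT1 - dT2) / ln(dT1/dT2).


dT1/dT2 = 1.0942
ln(dT1/dT2) = 0.0901
LMTD = 1.7320 / 0.0901 = 19.2310 K

19.2310 K


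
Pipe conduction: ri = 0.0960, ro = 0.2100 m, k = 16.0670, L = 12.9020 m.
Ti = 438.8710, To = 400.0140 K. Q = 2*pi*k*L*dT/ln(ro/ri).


dT = 38.8570 K
ln(ro/ri) = 0.7828
Q = 2*pi*16.0670*12.9020*38.8570 / 0.7828 = 64656.5770 W

64656.5770 W


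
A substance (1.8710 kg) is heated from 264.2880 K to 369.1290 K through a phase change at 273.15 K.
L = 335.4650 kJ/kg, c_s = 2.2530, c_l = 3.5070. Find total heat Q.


Q1 (sensible, solid) = 1.8710 * 2.2530 * 8.8620 = 37.3565 kJ
Q2 (latent) = 1.8710 * 335.4650 = 627.6550 kJ
Q3 (sensible, liquid) = 1.8710 * 3.5070 * 95.9790 = 629.7755 kJ
Q_total = 1294.7871 kJ

1294.7871 kJ


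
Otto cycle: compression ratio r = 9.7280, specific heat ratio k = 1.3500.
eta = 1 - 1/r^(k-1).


r^(k-1) = 2.2172
eta = 1 - 1/2.2172 = 0.5490 = 54.8984%

54.8984%


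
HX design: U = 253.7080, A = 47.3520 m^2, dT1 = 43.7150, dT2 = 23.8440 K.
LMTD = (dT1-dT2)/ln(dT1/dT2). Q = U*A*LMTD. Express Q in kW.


LMTD = 32.7818 K
Q = 253.7080 * 47.3520 * 32.7818 = 393827.3599 W = 393.8274 kW

393.8274 kW


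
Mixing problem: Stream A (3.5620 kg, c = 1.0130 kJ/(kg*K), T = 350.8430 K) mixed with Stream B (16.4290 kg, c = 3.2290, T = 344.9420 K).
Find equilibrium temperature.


num = 19564.8602
den = 56.6575
Tf = 345.3178 K

345.3178 K


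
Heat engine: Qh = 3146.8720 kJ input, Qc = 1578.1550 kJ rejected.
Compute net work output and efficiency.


W = 3146.8720 - 1578.1550 = 1568.7170 kJ
eta = 1568.7170 / 3146.8720 = 0.4985 = 49.8500%

W = 1568.7170 kJ, eta = 49.8500%


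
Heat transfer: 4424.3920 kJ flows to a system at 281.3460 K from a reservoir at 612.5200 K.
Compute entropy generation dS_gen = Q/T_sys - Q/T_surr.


dS_sys = 4424.3920/281.3460 = 15.7258 kJ/K
dS_surr = -4424.3920/612.5200 = -7.2233 kJ/K
dS_gen = 15.7258 - 7.2233 = 8.5025 kJ/K (irreversible)

dS_gen = 8.5025 kJ/K, irreversible


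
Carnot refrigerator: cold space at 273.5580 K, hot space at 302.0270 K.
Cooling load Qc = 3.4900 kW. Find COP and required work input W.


COP = 273.5580 / 28.4690 = 9.6090
W = 3.4900 / 9.6090 = 0.3632 kW

COP = 9.6090, W = 0.3632 kW


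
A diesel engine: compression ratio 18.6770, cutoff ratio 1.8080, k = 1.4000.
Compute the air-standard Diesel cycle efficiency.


r^(k-1) = 3.2249
rc^k = 2.2913
eta = 0.6460 = 64.6037%

64.6037%


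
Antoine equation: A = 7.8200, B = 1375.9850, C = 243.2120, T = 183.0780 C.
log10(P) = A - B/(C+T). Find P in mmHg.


C+T = 426.2900
B/(C+T) = 3.2278
log10(P) = 7.8200 - 3.2278 = 4.5922
P = 10^4.5922 = 39100.7962 mmHg

39100.7962 mmHg


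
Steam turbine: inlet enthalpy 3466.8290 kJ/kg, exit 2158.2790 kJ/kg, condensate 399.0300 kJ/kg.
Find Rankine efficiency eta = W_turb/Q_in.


W = 1308.5500 kJ/kg
Q_in = 3067.7990 kJ/kg
eta = 0.4265 = 42.6544%

eta = 42.6544%


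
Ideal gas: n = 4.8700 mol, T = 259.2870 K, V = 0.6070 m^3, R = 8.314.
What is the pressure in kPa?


P = nRT/V = 4.8700 * 8.314 * 259.2870 / 0.6070
= 10498.3180 / 0.6070 = 17295.4168 Pa = 17.2954 kPa

17.2954 kPa


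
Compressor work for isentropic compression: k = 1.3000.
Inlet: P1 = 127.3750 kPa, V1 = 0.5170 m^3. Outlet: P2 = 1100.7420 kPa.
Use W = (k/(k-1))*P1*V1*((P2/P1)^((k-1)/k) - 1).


(k-1)/k = 0.2308
(P2/P1)^exp = 1.6449
W = 4.3333 * 127.3750 * 0.5170 * (1.6449 - 1) = 184.0295 kJ

184.0295 kJ


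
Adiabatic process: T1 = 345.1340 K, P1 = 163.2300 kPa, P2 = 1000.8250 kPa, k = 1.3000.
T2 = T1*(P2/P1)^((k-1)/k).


(k-1)/k = 0.2308
(P2/P1)^exp = 1.5197
T2 = 345.1340 * 1.5197 = 524.4836 K

524.4836 K


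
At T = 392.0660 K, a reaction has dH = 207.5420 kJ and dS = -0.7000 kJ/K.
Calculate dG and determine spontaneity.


T*dS = 392.0660 * -0.7000 = -274.4462 kJ
dG = 207.5420 + 274.4462 = 481.9882 kJ (non-spontaneous)

dG = 481.9882 kJ, non-spontaneous


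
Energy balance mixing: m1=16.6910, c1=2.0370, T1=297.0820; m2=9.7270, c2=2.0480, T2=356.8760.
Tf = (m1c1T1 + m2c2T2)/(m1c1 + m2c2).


num = 17209.9490
den = 53.9205
Tf = 319.1729 K

319.1729 K


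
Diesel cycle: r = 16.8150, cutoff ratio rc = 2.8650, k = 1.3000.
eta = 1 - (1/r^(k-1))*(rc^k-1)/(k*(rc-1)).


r^(k-1) = 2.3319
rc^k = 3.9288
eta = 0.4820 = 48.1962%

48.1962%


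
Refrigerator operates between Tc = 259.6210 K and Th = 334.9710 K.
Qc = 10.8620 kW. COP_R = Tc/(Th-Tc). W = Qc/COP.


COP = 259.6210 / 75.3500 = 3.4455
W = 10.8620 / 3.4455 = 3.1525 kW

COP = 3.4455, W = 3.1525 kW


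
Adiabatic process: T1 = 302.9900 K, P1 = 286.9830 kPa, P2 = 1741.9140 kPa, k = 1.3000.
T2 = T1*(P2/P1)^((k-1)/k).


(k-1)/k = 0.2308
(P2/P1)^exp = 1.5161
T2 = 302.9900 * 1.5161 = 459.3672 K

459.3672 K


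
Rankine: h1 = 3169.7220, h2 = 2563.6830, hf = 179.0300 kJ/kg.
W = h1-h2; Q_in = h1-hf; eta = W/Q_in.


W = 606.0390 kJ/kg
Q_in = 2990.6920 kJ/kg
eta = 0.2026 = 20.2642%

eta = 20.2642%


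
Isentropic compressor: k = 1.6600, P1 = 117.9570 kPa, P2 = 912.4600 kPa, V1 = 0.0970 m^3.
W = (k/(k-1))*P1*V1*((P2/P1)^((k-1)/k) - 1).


(k-1)/k = 0.3976
(P2/P1)^exp = 2.2556
W = 2.5152 * 117.9570 * 0.0970 * (2.2556 - 1) = 36.1325 kJ

36.1325 kJ


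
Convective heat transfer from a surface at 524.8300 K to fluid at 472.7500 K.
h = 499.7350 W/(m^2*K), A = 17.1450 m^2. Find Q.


dT = 52.0800 K
Q = 499.7350 * 17.1450 * 52.0800 = 446219.1784 W

446219.1784 W


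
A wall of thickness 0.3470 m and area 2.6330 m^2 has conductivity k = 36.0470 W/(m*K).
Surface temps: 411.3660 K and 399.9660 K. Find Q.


dT = 11.4000 K
Q = 36.0470 * 2.6330 * 11.4000 / 0.3470 = 3118.1382 W

3118.1382 W


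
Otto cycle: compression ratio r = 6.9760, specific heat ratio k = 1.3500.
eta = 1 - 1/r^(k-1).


r^(k-1) = 1.9736
eta = 1 - 1/1.9736 = 0.4933 = 49.3315%

49.3315%


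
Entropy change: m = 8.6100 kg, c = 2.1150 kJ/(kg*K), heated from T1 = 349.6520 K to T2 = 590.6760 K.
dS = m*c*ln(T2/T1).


T2/T1 = 1.6893
ln(T2/T1) = 0.5243
dS = 8.6100 * 2.1150 * 0.5243 = 9.5481 kJ/K

9.5481 kJ/K


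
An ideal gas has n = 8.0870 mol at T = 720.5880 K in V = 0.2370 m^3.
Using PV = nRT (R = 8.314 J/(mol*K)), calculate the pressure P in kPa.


P = nRT/V = 8.0870 * 8.314 * 720.5880 / 0.2370
= 48448.9633 / 0.2370 = 204426.0056 Pa = 204.4260 kPa

204.4260 kPa


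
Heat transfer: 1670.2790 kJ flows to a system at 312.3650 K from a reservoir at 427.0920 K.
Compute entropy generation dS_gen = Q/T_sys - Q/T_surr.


dS_sys = 1670.2790/312.3650 = 5.3472 kJ/K
dS_surr = -1670.2790/427.0920 = -3.9108 kJ/K
dS_gen = 5.3472 - 3.9108 = 1.4364 kJ/K (irreversible)

dS_gen = 1.4364 kJ/K, irreversible


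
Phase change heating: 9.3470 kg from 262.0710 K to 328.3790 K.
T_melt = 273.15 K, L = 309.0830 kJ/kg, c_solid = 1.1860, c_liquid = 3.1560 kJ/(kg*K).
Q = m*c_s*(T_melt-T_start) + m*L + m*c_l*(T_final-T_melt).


Q1 (sensible, solid) = 9.3470 * 1.1860 * 11.0790 = 122.8167 kJ
Q2 (latent) = 9.3470 * 309.0830 = 2888.9988 kJ
Q3 (sensible, liquid) = 9.3470 * 3.1560 * 55.2290 = 1629.2076 kJ
Q_total = 4641.0231 kJ

4641.0231 kJ


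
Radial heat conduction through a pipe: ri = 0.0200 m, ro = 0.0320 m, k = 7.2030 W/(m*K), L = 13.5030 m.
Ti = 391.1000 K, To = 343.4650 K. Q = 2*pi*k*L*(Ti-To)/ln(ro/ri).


dT = 47.6350 K
ln(ro/ri) = 0.4700
Q = 2*pi*7.2030*13.5030*47.6350 / 0.4700 = 61936.7637 W

61936.7637 W


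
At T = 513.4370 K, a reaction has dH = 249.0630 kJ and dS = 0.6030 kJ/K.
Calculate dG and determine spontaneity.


T*dS = 513.4370 * 0.6030 = 309.6025 kJ
dG = 249.0630 - 309.6025 = -60.5395 kJ (spontaneous)

dG = -60.5395 kJ, spontaneous


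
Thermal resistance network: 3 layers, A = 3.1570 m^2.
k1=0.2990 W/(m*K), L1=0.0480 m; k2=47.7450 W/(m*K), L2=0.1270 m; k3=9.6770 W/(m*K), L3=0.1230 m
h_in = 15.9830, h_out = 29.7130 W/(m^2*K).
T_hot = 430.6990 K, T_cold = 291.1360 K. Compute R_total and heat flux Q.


R_conv_in = 1/(15.9830*3.1570) = 0.0198
R_1 = 0.0480/(0.2990*3.1570) = 0.0509
R_2 = 0.1270/(47.7450*3.1570) = 0.0008
R_3 = 0.1230/(9.6770*3.1570) = 0.0040
R_conv_out = 1/(29.7130*3.1570) = 0.0107
R_total = 0.0862 K/W
Q = 139.5630 / 0.0862 = 1619.0960 W

R_total = 0.0862 K/W, Q = 1619.0960 W


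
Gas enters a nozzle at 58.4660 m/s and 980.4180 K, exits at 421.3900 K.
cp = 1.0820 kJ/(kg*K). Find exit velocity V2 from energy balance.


dT = 559.0280 K
2*cp*1000*dT = 1209736.5920
V1^2 = 3418.2732
V2 = sqrt(1213154.8652) = 1101.4331 m/s

1101.4331 m/s


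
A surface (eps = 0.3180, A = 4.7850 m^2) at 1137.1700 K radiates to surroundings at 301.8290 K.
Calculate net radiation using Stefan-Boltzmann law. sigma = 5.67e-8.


T^4 = 1.6723e+12
Tsurr^4 = 8.2993e+09
Q = 0.3180 * 5.67e-8 * 4.7850 * 1.6640e+12 = 143559.8304 W

143559.8304 W


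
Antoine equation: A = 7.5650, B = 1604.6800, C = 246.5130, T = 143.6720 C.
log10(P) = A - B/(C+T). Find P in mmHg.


C+T = 390.1850
B/(C+T) = 4.1126
log10(P) = 7.5650 - 4.1126 = 3.4524
P = 10^3.4524 = 2833.9146 mmHg

2833.9146 mmHg


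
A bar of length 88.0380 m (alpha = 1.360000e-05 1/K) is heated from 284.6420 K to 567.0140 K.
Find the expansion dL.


dT = 282.3720 K
dL = 1.360000e-05 * 88.0380 * 282.3720 = 0.338089 m
L_final = 88.376089 m

dL = 0.338089 m


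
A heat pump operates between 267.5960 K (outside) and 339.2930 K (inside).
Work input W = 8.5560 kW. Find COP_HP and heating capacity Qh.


COP = 339.2930 / 71.6970 = 4.7323
Qh = 4.7323 * 8.5560 = 40.4897 kW

COP = 4.7323, Qh = 40.4897 kW


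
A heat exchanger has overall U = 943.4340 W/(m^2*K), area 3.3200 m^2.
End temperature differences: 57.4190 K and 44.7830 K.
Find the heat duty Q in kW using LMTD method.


LMTD = 50.8395 K
Q = 943.4340 * 3.3200 * 50.8395 = 159239.6815 W = 159.2397 kW

159.2397 kW


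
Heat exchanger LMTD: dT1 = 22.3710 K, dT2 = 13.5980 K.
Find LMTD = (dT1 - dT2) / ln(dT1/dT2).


dT1/dT2 = 1.6452
ln(dT1/dT2) = 0.4978
LMTD = 8.7730 / 0.4978 = 17.6220 K

17.6220 K


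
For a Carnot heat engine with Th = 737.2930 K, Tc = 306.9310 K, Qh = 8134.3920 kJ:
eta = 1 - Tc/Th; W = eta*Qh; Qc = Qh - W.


eta = 1 - 306.9310/737.2930 = 0.5837
W = 0.5837 * 8134.3920 = 4748.0896 kJ
Qc = 8134.3920 - 4748.0896 = 3386.3024 kJ

eta = 58.3706%, W = 4748.0896 kJ, Qc = 3386.3024 kJ


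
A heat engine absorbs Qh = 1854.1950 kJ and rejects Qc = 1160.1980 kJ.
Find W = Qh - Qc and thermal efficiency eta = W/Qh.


W = 1854.1950 - 1160.1980 = 693.9970 kJ
eta = 693.9970 / 1854.1950 = 0.3743 = 37.4285%

W = 693.9970 kJ, eta = 37.4285%


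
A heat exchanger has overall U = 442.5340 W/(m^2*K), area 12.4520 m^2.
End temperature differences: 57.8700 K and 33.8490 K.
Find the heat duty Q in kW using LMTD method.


LMTD = 44.7911 K
Q = 442.5340 * 12.4520 * 44.7911 = 246818.3337 W = 246.8183 kW

246.8183 kW


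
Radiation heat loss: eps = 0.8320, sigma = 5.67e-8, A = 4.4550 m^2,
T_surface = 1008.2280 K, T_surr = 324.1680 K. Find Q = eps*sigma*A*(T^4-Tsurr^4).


T^4 = 1.0333e+12
Tsurr^4 = 1.1043e+10
Q = 0.8320 * 5.67e-8 * 4.4550 * 1.0223e+12 = 214843.8555 W

214843.8555 W


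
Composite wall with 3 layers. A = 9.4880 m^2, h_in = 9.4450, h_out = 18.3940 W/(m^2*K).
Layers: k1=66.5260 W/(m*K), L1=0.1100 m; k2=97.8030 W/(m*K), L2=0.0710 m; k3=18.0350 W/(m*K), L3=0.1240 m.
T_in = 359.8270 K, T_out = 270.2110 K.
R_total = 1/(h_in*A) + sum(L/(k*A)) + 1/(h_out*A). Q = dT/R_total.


R_conv_in = 1/(9.4450*9.4880) = 0.0112
R_1 = 0.1100/(66.5260*9.4880) = 0.0002
R_2 = 0.0710/(97.8030*9.4880) = 7.6512e-05
R_3 = 0.1240/(18.0350*9.4880) = 0.0007
R_conv_out = 1/(18.3940*9.4880) = 0.0057
R_total = 0.0179 K/W
Q = 89.6160 / 0.0179 = 5016.4807 W

R_total = 0.0179 K/W, Q = 5016.4807 W


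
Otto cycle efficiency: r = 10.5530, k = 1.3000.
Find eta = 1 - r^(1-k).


r^(k-1) = 2.0277
eta = 1 - 1/2.0277 = 0.5068 = 50.6841%

50.6841%


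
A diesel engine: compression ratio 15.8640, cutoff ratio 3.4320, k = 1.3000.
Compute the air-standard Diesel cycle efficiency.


r^(k-1) = 2.2915
rc^k = 4.9683
eta = 0.4523 = 45.2255%

45.2255%


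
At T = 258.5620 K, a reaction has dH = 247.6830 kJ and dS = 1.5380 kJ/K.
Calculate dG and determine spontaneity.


T*dS = 258.5620 * 1.5380 = 397.6684 kJ
dG = 247.6830 - 397.6684 = -149.9854 kJ (spontaneous)

dG = -149.9854 kJ, spontaneous


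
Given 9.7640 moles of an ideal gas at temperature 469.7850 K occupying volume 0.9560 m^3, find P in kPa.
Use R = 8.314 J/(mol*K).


P = nRT/V = 9.7640 * 8.314 * 469.7850 / 0.9560
= 38136.1579 / 0.9560 = 39891.3785 Pa = 39.8914 kPa

39.8914 kPa


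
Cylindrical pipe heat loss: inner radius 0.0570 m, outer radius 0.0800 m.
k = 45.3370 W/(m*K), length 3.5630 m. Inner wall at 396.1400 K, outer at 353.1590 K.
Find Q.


dT = 42.9810 K
ln(ro/ri) = 0.3390
Q = 2*pi*45.3370*3.5630*42.9810 / 0.3390 = 128693.5692 W

128693.5692 W


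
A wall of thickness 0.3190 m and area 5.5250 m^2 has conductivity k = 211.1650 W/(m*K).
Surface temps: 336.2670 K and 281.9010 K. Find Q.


dT = 54.3660 K
Q = 211.1650 * 5.5250 * 54.3660 / 0.3190 = 198834.1224 W

198834.1224 W


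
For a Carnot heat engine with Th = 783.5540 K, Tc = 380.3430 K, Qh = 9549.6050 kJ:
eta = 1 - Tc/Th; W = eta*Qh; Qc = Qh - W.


eta = 1 - 380.3430/783.5540 = 0.5146
W = 0.5146 * 9549.6050 = 4914.1550 kJ
Qc = 9549.6050 - 4914.1550 = 4635.4500 kJ

eta = 51.4592%, W = 4914.1550 kJ, Qc = 4635.4500 kJ


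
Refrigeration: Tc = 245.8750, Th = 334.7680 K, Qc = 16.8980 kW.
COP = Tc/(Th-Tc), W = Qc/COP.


COP = 245.8750 / 88.8930 = 2.7660
W = 16.8980 / 2.7660 = 6.1093 kW

COP = 2.7660, W = 6.1093 kW


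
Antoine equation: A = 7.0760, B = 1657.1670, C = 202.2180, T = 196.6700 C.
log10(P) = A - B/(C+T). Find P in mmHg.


C+T = 398.8880
B/(C+T) = 4.1545
log10(P) = 7.0760 - 4.1545 = 2.9215
P = 10^2.9215 = 834.7051 mmHg

834.7051 mmHg


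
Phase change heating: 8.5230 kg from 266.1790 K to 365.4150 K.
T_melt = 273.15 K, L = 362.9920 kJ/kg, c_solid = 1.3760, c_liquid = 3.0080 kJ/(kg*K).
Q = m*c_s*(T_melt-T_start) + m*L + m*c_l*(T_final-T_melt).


Q1 (sensible, solid) = 8.5230 * 1.3760 * 6.9710 = 81.7534 kJ
Q2 (latent) = 8.5230 * 362.9920 = 3093.7808 kJ
Q3 (sensible, liquid) = 8.5230 * 3.0080 * 92.2650 = 2365.4148 kJ
Q_total = 5540.9490 kJ

5540.9490 kJ


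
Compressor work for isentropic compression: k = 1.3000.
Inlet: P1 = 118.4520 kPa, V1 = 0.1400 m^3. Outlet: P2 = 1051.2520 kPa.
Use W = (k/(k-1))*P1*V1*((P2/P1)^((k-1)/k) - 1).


(k-1)/k = 0.2308
(P2/P1)^exp = 1.6550
W = 4.3333 * 118.4520 * 0.1400 * (1.6550 - 1) = 47.0714 kJ

47.0714 kJ


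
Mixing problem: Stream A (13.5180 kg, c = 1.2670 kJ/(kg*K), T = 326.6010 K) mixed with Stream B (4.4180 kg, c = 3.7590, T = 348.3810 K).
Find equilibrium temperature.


num = 11379.4498
den = 33.7346
Tf = 337.3231 K

337.3231 K


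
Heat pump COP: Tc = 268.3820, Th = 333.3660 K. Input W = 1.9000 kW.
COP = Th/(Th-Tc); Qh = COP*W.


COP = 333.3660 / 64.9840 = 5.1300
Qh = 5.1300 * 1.9000 = 9.7469 kW

COP = 5.1300, Qh = 9.7469 kW


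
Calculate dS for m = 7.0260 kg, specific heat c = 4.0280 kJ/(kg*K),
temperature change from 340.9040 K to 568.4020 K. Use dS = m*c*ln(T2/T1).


T2/T1 = 1.6673
ln(T2/T1) = 0.5112
dS = 7.0260 * 4.0280 * 0.5112 = 14.4681 kJ/K

14.4681 kJ/K


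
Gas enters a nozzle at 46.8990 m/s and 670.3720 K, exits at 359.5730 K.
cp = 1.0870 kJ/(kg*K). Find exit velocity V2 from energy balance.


dT = 310.7990 K
2*cp*1000*dT = 675677.0260
V1^2 = 2199.5162
V2 = sqrt(677876.5422) = 823.3326 m/s

823.3326 m/s


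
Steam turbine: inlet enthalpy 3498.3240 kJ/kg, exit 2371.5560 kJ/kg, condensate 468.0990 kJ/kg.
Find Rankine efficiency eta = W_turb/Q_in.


W = 1126.7680 kJ/kg
Q_in = 3030.2250 kJ/kg
eta = 0.3718 = 37.1843%

eta = 37.1843%


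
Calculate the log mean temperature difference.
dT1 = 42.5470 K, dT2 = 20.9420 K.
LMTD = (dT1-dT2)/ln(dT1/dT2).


dT1/dT2 = 2.0317
ln(dT1/dT2) = 0.7089
LMTD = 21.6050 / 0.7089 = 30.4788 K

30.4788 K


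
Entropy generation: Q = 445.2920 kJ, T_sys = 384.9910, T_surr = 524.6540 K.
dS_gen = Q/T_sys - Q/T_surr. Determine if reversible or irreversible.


dS_sys = 445.2920/384.9910 = 1.1566 kJ/K
dS_surr = -445.2920/524.6540 = -0.8487 kJ/K
dS_gen = 1.1566 - 0.8487 = 0.3079 kJ/K (irreversible)

dS_gen = 0.3079 kJ/K, irreversible


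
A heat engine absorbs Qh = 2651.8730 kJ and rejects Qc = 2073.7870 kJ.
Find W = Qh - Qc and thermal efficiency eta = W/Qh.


W = 2651.8730 - 2073.7870 = 578.0860 kJ
eta = 578.0860 / 2651.8730 = 0.2180 = 21.7992%

W = 578.0860 kJ, eta = 21.7992%


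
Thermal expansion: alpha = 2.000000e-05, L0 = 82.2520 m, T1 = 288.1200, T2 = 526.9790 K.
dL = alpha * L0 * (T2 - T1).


dT = 238.8590 K
dL = 2.000000e-05 * 82.2520 * 238.8590 = 0.392933 m
L_final = 82.644933 m

dL = 0.392933 m


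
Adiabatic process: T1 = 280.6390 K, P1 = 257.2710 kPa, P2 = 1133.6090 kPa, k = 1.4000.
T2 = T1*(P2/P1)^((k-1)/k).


(k-1)/k = 0.2857
(P2/P1)^exp = 1.5276
T2 = 280.6390 * 1.5276 = 428.7150 K

428.7150 K


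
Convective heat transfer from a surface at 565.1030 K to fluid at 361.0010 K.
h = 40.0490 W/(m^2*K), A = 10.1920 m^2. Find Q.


dT = 204.1020 K
Q = 40.0490 * 10.1920 * 204.1020 = 83310.2335 W

83310.2335 W


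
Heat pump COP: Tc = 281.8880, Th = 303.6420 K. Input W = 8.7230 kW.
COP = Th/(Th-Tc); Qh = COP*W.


COP = 303.6420 / 21.7540 = 13.9580
Qh = 13.9580 * 8.7230 = 121.7555 kW

COP = 13.9580, Qh = 121.7555 kW


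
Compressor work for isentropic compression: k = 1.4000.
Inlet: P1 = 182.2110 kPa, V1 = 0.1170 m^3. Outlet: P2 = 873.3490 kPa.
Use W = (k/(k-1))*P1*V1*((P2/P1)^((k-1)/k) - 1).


(k-1)/k = 0.2857
(P2/P1)^exp = 1.5648
W = 3.5000 * 182.2110 * 0.1170 * (1.5648 - 1) = 42.1433 kJ

42.1433 kJ


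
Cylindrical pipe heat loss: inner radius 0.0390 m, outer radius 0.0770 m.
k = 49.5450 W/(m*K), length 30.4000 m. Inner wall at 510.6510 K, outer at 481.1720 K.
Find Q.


dT = 29.4790 K
ln(ro/ri) = 0.6802
Q = 2*pi*49.5450*30.4000*29.4790 / 0.6802 = 410111.0350 W

410111.0350 W


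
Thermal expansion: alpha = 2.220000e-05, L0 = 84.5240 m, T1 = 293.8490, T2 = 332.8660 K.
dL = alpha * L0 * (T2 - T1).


dT = 39.0170 K
dL = 2.220000e-05 * 84.5240 * 39.0170 = 0.073213 m
L_final = 84.597213 m

dL = 0.073213 m


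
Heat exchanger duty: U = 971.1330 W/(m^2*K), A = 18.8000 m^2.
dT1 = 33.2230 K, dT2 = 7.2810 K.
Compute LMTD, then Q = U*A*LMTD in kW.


LMTD = 17.0899 K
Q = 971.1330 * 18.8000 * 17.0899 = 312015.1117 W = 312.0151 kW

312.0151 kW


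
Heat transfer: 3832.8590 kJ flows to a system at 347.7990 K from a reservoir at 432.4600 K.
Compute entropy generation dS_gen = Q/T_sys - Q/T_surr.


dS_sys = 3832.8590/347.7990 = 11.0203 kJ/K
dS_surr = -3832.8590/432.4600 = -8.8629 kJ/K
dS_gen = 11.0203 - 8.8629 = 2.1574 kJ/K (irreversible)

dS_gen = 2.1574 kJ/K, irreversible


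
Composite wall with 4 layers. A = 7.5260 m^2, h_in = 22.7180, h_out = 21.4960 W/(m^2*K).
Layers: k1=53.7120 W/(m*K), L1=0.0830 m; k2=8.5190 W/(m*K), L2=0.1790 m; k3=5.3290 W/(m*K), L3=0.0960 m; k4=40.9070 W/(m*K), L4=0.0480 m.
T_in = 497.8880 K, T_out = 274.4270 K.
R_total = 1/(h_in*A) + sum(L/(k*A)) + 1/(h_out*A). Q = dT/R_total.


R_conv_in = 1/(22.7180*7.5260) = 0.0058
R_1 = 0.0830/(53.7120*7.5260) = 0.0002
R_2 = 0.1790/(8.5190*7.5260) = 0.0028
R_3 = 0.0960/(5.3290*7.5260) = 0.0024
R_4 = 0.0480/(40.9070*7.5260) = 0.0002
R_conv_out = 1/(21.4960*7.5260) = 0.0062
R_total = 0.0176 K/W
Q = 223.4610 / 0.0176 = 12713.3669 W

R_total = 0.0176 K/W, Q = 12713.3669 W


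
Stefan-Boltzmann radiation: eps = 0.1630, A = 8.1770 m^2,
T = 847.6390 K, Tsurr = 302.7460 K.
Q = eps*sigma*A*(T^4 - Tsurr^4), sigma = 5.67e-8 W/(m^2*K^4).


T^4 = 5.1623e+11
Tsurr^4 = 8.4007e+09
Q = 0.1630 * 5.67e-8 * 8.1770 * 5.0783e+11 = 38378.0528 W

38378.0528 W


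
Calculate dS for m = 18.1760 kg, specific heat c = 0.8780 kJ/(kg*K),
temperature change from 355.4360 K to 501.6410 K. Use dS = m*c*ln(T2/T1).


T2/T1 = 1.4113
ln(T2/T1) = 0.3445
dS = 18.1760 * 0.8780 * 0.3445 = 5.4983 kJ/K

5.4983 kJ/K


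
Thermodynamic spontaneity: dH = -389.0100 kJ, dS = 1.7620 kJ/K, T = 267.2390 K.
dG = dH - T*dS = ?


T*dS = 267.2390 * 1.7620 = 470.8751 kJ
dG = -389.0100 - 470.8751 = -859.8851 kJ (spontaneous)

dG = -859.8851 kJ, spontaneous


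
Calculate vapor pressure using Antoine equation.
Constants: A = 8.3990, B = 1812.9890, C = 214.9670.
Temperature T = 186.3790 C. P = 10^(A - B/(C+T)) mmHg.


C+T = 401.3460
B/(C+T) = 4.5173
log10(P) = 8.3990 - 4.5173 = 3.8817
P = 10^3.8817 = 7616.0208 mmHg

7616.0208 mmHg


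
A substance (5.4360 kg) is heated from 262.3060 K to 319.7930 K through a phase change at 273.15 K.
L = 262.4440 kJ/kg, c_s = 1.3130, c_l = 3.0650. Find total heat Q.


Q1 (sensible, solid) = 5.4360 * 1.3130 * 10.8440 = 77.3987 kJ
Q2 (latent) = 5.4360 * 262.4440 = 1426.6456 kJ
Q3 (sensible, liquid) = 5.4360 * 3.0650 * 46.6430 = 777.1349 kJ
Q_total = 2281.1792 kJ

2281.1792 kJ


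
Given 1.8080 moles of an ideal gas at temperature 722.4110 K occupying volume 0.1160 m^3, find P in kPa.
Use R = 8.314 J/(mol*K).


P = nRT/V = 1.8080 * 8.314 * 722.4110 / 0.1160
= 10859.0741 / 0.1160 = 93612.7077 Pa = 93.6127 kPa

93.6127 kPa


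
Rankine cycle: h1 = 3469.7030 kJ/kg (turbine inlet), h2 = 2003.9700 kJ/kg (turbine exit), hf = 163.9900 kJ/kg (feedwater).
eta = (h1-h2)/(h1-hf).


W = 1465.7330 kJ/kg
Q_in = 3305.7130 kJ/kg
eta = 0.4434 = 44.3394%

eta = 44.3394%


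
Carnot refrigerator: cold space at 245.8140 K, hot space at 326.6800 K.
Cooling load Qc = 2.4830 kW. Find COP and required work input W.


COP = 245.8140 / 80.8660 = 3.0398
W = 2.4830 / 3.0398 = 0.8168 kW

COP = 3.0398, W = 0.8168 kW


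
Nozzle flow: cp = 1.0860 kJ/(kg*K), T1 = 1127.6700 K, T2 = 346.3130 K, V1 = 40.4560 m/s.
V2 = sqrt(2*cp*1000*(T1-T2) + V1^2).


dT = 781.3570 K
2*cp*1000*dT = 1697107.4040
V1^2 = 1636.6879
V2 = sqrt(1698744.0919) = 1303.3588 m/s

1303.3588 m/s


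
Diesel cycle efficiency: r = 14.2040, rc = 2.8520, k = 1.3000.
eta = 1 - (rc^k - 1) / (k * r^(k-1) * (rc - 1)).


r^(k-1) = 2.2168
rc^k = 3.9057
eta = 0.4556 = 45.5576%

45.5576%


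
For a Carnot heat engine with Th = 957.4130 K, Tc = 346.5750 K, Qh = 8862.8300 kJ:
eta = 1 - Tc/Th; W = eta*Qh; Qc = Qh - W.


eta = 1 - 346.5750/957.4130 = 0.6380
W = 0.6380 * 8862.8300 = 5654.5643 kJ
Qc = 8862.8300 - 5654.5643 = 3208.2657 kJ

eta = 63.8009%, W = 5654.5643 kJ, Qc = 3208.2657 kJ


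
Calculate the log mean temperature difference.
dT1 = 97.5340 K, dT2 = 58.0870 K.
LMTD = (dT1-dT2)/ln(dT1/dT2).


dT1/dT2 = 1.6791
ln(dT1/dT2) = 0.5183
LMTD = 39.4470 / 0.5183 = 76.1144 K

76.1144 K


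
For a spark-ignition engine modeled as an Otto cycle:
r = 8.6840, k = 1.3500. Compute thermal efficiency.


r^(k-1) = 2.1308
eta = 1 - 1/2.1308 = 0.5307 = 53.0703%

53.0703%


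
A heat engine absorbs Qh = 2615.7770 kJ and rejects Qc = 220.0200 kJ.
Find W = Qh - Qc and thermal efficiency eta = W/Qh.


W = 2615.7770 - 220.0200 = 2395.7570 kJ
eta = 2395.7570 / 2615.7770 = 0.9159 = 91.5887%

W = 2395.7570 kJ, eta = 91.5887%


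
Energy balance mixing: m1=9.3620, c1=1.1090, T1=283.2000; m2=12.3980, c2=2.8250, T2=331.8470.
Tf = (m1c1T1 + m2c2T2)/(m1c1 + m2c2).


num = 14563.0376
den = 45.4068
Tf = 320.7237 K

320.7237 K


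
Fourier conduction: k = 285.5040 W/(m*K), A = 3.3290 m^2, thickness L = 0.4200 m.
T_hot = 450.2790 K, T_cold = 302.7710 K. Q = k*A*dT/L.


dT = 147.5080 K
Q = 285.5040 * 3.3290 * 147.5080 / 0.4200 = 333804.5688 W

333804.5688 W


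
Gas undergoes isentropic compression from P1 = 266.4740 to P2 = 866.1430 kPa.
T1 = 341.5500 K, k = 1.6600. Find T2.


(k-1)/k = 0.3976
(P2/P1)^exp = 1.5979
T2 = 341.5500 * 1.5979 = 545.7511 K

545.7511 K


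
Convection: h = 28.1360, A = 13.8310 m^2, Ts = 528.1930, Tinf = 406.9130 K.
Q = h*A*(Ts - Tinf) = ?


dT = 121.2800 K
Q = 28.1360 * 13.8310 * 121.2800 = 47195.9927 W

47195.9927 W


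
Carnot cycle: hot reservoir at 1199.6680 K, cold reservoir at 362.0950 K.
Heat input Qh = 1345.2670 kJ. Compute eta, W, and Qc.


eta = 1 - 362.0950/1199.6680 = 0.6982
W = 0.6982 * 1345.2670 = 939.2260 kJ
Qc = 1345.2670 - 939.2260 = 406.0410 kJ

eta = 69.8171%, W = 939.2260 kJ, Qc = 406.0410 kJ


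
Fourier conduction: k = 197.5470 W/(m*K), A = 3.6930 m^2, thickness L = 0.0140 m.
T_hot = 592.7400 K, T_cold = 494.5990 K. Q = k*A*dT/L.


dT = 98.1410 K
Q = 197.5470 * 3.6930 * 98.1410 / 0.0140 = 5114135.0178 W

5114135.0178 W


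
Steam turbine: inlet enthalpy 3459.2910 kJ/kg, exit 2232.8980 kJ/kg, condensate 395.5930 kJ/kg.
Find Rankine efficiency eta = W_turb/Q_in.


W = 1226.3930 kJ/kg
Q_in = 3063.6980 kJ/kg
eta = 0.4003 = 40.0298%

eta = 40.0298%


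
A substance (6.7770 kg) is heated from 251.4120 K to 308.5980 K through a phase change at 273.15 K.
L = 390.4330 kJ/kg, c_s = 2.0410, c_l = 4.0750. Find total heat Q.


Q1 (sensible, solid) = 6.7770 * 2.0410 * 21.7380 = 300.6769 kJ
Q2 (latent) = 6.7770 * 390.4330 = 2645.9644 kJ
Q3 (sensible, liquid) = 6.7770 * 4.0750 * 35.4480 = 978.9417 kJ
Q_total = 3925.5831 kJ

3925.5831 kJ
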